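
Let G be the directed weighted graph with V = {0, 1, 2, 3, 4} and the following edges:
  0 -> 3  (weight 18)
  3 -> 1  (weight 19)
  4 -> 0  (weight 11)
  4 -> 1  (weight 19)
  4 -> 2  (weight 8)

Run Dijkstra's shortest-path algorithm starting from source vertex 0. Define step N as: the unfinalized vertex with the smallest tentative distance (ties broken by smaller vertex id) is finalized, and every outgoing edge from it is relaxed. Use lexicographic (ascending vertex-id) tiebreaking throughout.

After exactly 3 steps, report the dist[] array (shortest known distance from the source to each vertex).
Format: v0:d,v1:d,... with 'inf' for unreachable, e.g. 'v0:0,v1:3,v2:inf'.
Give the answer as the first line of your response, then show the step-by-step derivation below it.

v0:0,v1:37,v2:inf,v3:18,v4:inf

step 1: dist = v0:0,v1:inf,v2:inf,v3:18,v4:inf
step 2: dist = v0:0,v1:37,v2:inf,v3:18,v4:inf
step 3: dist = v0:0,v1:37,v2:inf,v3:18,v4:inf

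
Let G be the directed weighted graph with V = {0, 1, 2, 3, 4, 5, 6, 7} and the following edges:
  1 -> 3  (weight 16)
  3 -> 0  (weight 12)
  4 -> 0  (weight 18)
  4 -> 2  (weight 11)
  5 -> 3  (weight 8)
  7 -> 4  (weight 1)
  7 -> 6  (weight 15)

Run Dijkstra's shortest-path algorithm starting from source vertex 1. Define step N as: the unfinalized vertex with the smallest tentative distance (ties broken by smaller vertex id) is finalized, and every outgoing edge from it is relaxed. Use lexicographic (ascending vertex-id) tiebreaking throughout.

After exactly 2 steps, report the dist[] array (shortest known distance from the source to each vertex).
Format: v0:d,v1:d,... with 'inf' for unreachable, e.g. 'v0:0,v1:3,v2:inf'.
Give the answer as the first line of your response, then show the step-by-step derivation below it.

v0:28,v1:0,v2:inf,v3:16,v4:inf,v5:inf,v6:inf,v7:inf

step 1: dist = v0:inf,v1:0,v2:inf,v3:16,v4:inf,v5:inf,v6:inf,v7:inf
step 2: dist = v0:28,v1:0,v2:inf,v3:16,v4:inf,v5:inf,v6:inf,v7:inf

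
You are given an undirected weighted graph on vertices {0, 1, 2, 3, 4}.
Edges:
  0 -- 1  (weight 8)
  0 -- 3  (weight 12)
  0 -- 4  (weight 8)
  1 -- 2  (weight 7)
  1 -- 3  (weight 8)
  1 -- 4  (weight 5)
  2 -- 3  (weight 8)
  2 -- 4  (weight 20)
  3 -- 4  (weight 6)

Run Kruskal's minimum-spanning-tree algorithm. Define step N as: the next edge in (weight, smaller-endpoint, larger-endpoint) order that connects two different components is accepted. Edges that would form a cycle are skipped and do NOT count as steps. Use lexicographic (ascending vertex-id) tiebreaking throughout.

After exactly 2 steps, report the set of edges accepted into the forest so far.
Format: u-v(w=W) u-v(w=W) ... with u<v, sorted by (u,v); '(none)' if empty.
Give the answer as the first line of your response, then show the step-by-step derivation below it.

1-4(w=5) 3-4(w=6)

step 1: add edge 1-4 (w=5); MST = {1-4(w=5)}
step 2: add edge 3-4 (w=6); MST = {1-4(w=5) 3-4(w=6)}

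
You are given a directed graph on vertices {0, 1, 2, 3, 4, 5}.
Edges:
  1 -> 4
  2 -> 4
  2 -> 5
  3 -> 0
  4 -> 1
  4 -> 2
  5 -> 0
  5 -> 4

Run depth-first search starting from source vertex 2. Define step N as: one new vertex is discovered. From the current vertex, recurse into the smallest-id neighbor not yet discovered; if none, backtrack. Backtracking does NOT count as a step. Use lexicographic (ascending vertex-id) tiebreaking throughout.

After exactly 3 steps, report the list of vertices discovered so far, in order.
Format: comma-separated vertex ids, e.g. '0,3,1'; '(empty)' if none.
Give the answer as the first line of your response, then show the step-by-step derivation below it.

2,4,1

step 1: discover 2; path=2; order=2
step 2: discover 4; path=2>4; order=2,4
step 3: discover 1; path=2>4>1; order=2,4,1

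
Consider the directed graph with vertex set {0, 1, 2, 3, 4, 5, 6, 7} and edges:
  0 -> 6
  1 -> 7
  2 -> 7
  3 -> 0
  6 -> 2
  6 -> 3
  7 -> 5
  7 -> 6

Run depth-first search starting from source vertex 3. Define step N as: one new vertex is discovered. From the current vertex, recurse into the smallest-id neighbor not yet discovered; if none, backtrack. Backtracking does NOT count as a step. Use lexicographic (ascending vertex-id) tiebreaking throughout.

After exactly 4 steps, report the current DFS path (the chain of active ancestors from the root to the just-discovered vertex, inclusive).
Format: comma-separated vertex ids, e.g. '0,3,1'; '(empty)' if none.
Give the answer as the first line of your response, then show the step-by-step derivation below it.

3,0,6,2

step 1: discover 3; path=3; order=3
step 2: discover 0; path=3>0; order=3,0
step 3: discover 6; path=3>0>6; order=3,0,6
step 4: discover 2; path=3>0>6>2; order=3,0,6,2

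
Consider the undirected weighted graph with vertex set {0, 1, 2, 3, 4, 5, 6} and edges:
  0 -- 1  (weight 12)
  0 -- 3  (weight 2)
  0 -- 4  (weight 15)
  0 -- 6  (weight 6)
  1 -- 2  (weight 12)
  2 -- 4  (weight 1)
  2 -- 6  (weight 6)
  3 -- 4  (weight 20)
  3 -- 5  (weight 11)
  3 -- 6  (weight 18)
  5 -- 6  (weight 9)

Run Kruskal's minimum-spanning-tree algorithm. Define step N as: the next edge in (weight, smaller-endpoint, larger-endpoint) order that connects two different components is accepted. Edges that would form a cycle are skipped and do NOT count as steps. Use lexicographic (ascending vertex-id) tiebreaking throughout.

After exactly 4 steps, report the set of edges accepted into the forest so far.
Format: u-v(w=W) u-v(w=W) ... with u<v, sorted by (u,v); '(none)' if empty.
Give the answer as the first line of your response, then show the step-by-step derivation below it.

0-3(w=2) 0-6(w=6) 2-4(w=1) 2-6(w=6)

step 1: add edge 2-4 (w=1); MST = {2-4(w=1)}
step 2: add edge 0-3 (w=2); MST = {0-3(w=2) 2-4(w=1)}
step 3: add edge 0-6 (w=6); MST = {0-3(w=2) 0-6(w=6) 2-4(w=1)}
step 4: add edge 2-6 (w=6); MST = {0-3(w=2) 0-6(w=6) 2-4(w=1) 2-6(w=6)}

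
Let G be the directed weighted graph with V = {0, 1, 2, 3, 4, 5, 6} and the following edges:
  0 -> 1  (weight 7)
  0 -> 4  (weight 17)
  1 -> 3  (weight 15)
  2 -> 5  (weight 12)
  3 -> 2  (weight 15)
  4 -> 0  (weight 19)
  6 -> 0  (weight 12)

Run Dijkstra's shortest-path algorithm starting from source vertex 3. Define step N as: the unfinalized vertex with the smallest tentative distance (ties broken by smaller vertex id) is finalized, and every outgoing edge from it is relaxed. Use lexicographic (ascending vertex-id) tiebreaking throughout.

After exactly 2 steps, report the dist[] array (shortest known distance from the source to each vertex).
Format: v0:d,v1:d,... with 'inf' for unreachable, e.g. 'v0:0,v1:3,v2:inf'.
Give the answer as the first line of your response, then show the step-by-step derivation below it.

v0:inf,v1:inf,v2:15,v3:0,v4:inf,v5:27,v6:inf

step 1: dist = v0:inf,v1:inf,v2:15,v3:0,v4:inf,v5:inf,v6:inf
step 2: dist = v0:inf,v1:inf,v2:15,v3:0,v4:inf,v5:27,v6:inf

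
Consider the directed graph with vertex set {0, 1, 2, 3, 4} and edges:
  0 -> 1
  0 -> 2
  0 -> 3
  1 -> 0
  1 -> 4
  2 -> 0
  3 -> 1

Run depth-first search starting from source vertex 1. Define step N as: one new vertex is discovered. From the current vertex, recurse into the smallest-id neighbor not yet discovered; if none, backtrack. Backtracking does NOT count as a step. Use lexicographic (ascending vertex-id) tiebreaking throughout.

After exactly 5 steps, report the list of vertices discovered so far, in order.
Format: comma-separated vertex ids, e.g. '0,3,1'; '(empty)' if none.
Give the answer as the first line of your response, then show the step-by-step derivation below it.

1,0,2,3,4

step 1: discover 1; path=1; order=1
step 2: discover 0; path=1>0; order=1,0
step 3: discover 2; path=1>0>2; order=1,0,2
step 4: discover 3; path=1>0>3; order=1,0,2,3
step 5: discover 4; path=1>4; order=1,0,2,3,4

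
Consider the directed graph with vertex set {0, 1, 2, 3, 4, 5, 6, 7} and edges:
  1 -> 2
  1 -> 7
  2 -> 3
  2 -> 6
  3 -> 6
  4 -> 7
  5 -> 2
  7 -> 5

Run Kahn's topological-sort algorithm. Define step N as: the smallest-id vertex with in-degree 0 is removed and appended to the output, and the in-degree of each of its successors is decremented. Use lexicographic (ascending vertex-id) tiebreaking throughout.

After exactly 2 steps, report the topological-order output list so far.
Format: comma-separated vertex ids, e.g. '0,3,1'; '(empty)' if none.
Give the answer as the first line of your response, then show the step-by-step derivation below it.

0,1

step 1: output 0; order=[0]; indeg=(0,0,2,1,0,1,2,2)
step 2: output 1; order=[0,1]; indeg=(0,0,1,1,0,1,2,1)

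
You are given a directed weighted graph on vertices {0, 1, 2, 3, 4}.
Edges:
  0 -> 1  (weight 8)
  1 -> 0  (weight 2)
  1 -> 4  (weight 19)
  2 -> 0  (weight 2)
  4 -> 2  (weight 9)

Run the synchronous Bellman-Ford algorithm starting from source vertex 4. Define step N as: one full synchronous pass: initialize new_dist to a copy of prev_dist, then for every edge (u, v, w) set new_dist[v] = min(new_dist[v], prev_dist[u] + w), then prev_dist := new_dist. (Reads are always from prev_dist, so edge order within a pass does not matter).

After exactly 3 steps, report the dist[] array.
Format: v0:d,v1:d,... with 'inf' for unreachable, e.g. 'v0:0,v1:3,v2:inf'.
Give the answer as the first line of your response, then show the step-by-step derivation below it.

v0:11,v1:19,v2:9,v3:inf,v4:0

step 1: dist = v0:inf,v1:inf,v2:9,v3:inf,v4:0
step 2: dist = v0:11,v1:inf,v2:9,v3:inf,v4:0
step 3: dist = v0:11,v1:19,v2:9,v3:inf,v4:0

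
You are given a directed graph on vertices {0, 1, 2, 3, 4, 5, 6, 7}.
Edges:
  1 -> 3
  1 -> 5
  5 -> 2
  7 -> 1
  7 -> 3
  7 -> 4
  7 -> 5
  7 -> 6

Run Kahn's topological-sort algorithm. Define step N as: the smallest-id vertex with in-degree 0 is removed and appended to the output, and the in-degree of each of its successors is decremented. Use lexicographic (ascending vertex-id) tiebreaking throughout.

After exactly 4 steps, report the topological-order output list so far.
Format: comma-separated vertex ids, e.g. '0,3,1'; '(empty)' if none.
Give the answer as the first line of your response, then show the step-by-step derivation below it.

0,7,1,3

step 1: output 0; order=[0]; indeg=(0,1,1,2,1,2,1,0)
step 2: output 7; order=[0,7]; indeg=(0,0,1,1,0,1,0,0)
step 3: output 1; order=[0,7,1]; indeg=(0,0,1,0,0,0,0,0)
step 4: output 3; order=[0,7,1,3]; indeg=(0,0,1,0,0,0,0,0)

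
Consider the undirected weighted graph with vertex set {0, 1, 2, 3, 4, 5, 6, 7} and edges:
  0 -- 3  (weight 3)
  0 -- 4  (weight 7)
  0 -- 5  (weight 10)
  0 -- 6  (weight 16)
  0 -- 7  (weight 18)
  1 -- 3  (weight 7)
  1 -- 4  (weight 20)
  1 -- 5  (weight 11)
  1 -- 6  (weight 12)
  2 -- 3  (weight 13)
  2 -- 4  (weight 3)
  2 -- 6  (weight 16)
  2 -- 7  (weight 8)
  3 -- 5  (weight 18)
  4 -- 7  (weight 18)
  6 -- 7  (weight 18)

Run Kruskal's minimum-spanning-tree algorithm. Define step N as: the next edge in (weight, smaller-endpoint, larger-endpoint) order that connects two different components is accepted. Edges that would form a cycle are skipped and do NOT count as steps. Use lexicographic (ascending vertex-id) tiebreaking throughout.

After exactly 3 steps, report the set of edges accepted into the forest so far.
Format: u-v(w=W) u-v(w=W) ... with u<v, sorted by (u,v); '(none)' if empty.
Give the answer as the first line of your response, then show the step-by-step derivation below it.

0-3(w=3) 0-4(w=7) 2-4(w=3)

step 1: add edge 0-3 (w=3); MST = {0-3(w=3)}
step 2: add edge 2-4 (w=3); MST = {0-3(w=3) 2-4(w=3)}
step 3: add edge 0-4 (w=7); MST = {0-3(w=3) 0-4(w=7) 2-4(w=3)}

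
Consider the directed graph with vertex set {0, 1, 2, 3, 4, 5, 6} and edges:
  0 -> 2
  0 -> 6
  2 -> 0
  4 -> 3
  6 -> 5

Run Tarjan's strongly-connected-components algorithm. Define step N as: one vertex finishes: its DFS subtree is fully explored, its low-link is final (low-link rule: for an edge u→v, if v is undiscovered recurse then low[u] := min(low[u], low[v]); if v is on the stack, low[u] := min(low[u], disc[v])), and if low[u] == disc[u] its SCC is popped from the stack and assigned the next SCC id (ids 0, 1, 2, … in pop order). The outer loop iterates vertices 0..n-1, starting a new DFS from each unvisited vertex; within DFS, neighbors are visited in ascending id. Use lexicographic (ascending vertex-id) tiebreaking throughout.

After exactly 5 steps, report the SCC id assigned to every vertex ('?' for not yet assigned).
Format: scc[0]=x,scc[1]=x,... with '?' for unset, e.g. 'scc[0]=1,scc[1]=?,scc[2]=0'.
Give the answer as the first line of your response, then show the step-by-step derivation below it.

scc[0]=2,scc[1]=3,scc[2]=2,scc[3]=?,scc[4]=?,scc[5]=0,scc[6]=1

step 1: low=(low[0]=0,low[1]=?,low[2]=0,low[3]=?,low[4]=?,low[5]=?,low[6]=?); scc=(scc[0]=?,scc[1]=?,scc[2]=?,scc[3]=?,scc[4]=?,scc[5]=?,scc[6]=?)
step 2: low=(low[0]=0,low[1]=?,low[2]=0,low[3]=?,low[4]=?,low[5]=3,low[6]=2); scc=(scc[0]=?,scc[1]=?,scc[2]=?,scc[3]=?,scc[4]=?,scc[5]=0,scc[6]=?)
step 3: low=(low[0]=0,low[1]=?,low[2]=0,low[3]=?,low[4]=?,low[5]=3,low[6]=2); scc=(scc[0]=?,scc[1]=?,scc[2]=?,scc[3]=?,scc[4]=?,scc[5]=0,scc[6]=1)
step 4: low=(low[0]=0,low[1]=?,low[2]=0,low[3]=?,low[4]=?,low[5]=3,low[6]=2); scc=(scc[0]=2,scc[1]=?,scc[2]=2,scc[3]=?,scc[4]=?,scc[5]=0,scc[6]=1)
step 5: low=(low[0]=0,low[1]=4,low[2]=0,low[3]=?,low[4]=?,low[5]=3,low[6]=2); scc=(scc[0]=2,scc[1]=3,scc[2]=2,scc[3]=?,scc[4]=?,scc[5]=0,scc[6]=1)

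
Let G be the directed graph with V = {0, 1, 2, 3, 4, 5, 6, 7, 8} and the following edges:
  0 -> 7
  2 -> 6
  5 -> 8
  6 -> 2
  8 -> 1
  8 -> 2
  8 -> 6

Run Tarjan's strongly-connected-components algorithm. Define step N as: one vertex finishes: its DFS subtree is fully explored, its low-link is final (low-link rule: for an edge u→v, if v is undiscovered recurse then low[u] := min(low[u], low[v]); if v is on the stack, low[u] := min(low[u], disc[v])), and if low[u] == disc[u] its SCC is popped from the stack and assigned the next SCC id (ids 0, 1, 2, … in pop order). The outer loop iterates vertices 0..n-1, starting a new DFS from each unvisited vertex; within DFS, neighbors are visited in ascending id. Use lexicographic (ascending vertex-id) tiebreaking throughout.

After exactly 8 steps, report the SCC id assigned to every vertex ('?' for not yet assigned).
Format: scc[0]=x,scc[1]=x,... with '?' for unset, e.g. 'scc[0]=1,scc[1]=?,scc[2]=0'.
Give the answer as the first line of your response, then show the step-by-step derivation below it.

scc[0]=1,scc[1]=2,scc[2]=3,scc[3]=4,scc[4]=5,scc[5]=?,scc[6]=3,scc[7]=0,scc[8]=6

step 1: low=(low[0]=0,low[1]=?,low[2]=?,low[3]=?,low[4]=?,low[5]=?,low[6]=?,low[7]=1,low[8]=?); scc=(scc[0]=?,scc[1]=?,scc[2]=?,scc[3]=?,scc[4]=?,scc[5]=?,scc[6]=?,scc[7]=0,scc[8]=?)
step 2: low=(low[0]=0,low[1]=?,low[2]=?,low[3]=?,low[4]=?,low[5]=?,low[6]=?,low[7]=1,low[8]=?); scc=(scc[0]=1,scc[1]=?,scc[2]=?,scc[3]=?,scc[4]=?,scc[5]=?,scc[6]=?,scc[7]=0,scc[8]=?)
step 3: low=(low[0]=0,low[1]=2,low[2]=?,low[3]=?,low[4]=?,low[5]=?,low[6]=?,low[7]=1,low[8]=?); scc=(scc[0]=1,scc[1]=2,scc[2]=?,scc[3]=?,scc[4]=?,scc[5]=?,scc[6]=?,scc[7]=0,scc[8]=?)
step 4: low=(low[0]=0,low[1]=2,low[2]=3,low[3]=?,low[4]=?,low[5]=?,low[6]=3,low[7]=1,low[8]=?); scc=(scc[0]=1,scc[1]=2,scc[2]=?,scc[3]=?,scc[4]=?,scc[5]=?,scc[6]=?,scc[7]=0,scc[8]=?)
step 5: low=(low[0]=0,low[1]=2,low[2]=3,low[3]=?,low[4]=?,low[5]=?,low[6]=3,low[7]=1,low[8]=?); scc=(scc[0]=1,scc[1]=2,scc[2]=3,scc[3]=?,scc[4]=?,scc[5]=?,scc[6]=3,scc[7]=0,scc[8]=?)
step 6: low=(low[0]=0,low[1]=2,low[2]=3,low[3]=5,low[4]=?,low[5]=?,low[6]=3,low[7]=1,low[8]=?); scc=(scc[0]=1,scc[1]=2,scc[2]=3,scc[3]=4,scc[4]=?,scc[5]=?,scc[6]=3,scc[7]=0,scc[8]=?)
step 7: low=(low[0]=0,low[1]=2,low[2]=3,low[3]=5,low[4]=6,low[5]=?,low[6]=3,low[7]=1,low[8]=?); scc=(scc[0]=1,scc[1]=2,scc[2]=3,scc[3]=4,scc[4]=5,scc[5]=?,scc[6]=3,scc[7]=0,scc[8]=?)
step 8: low=(low[0]=0,low[1]=2,low[2]=3,low[3]=5,low[4]=6,low[5]=7,low[6]=3,low[7]=1,low[8]=8); scc=(scc[0]=1,scc[1]=2,scc[2]=3,scc[3]=4,scc[4]=5,scc[5]=?,scc[6]=3,scc[7]=0,scc[8]=6)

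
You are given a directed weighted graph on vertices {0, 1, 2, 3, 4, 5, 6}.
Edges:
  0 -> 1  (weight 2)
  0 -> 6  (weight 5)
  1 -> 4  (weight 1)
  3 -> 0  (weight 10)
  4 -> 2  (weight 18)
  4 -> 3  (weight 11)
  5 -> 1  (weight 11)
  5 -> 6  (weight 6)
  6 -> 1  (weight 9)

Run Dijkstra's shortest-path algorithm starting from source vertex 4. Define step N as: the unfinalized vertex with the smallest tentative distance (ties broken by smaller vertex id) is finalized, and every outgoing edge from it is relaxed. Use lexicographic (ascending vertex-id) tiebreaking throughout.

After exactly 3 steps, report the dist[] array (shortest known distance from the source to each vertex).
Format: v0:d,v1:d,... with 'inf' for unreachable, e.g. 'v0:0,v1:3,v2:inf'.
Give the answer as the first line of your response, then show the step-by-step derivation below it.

v0:21,v1:inf,v2:18,v3:11,v4:0,v5:inf,v6:inf

step 1: dist = v0:inf,v1:inf,v2:18,v3:11,v4:0,v5:inf,v6:inf
step 2: dist = v0:21,v1:inf,v2:18,v3:11,v4:0,v5:inf,v6:inf
step 3: dist = v0:21,v1:inf,v2:18,v3:11,v4:0,v5:inf,v6:inf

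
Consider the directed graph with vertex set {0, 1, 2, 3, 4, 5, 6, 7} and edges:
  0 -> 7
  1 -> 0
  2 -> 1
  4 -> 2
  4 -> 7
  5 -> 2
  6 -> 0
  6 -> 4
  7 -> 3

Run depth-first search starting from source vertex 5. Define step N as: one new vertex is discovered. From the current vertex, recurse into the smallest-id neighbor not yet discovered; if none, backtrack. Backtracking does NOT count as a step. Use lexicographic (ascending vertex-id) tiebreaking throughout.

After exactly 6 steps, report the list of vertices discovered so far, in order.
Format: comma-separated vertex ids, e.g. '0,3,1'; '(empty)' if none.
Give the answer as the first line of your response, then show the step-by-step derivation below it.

5,2,1,0,7,3

step 1: discover 5; path=5; order=5
step 2: discover 2; path=5>2; order=5,2
step 3: discover 1; path=5>2>1; order=5,2,1
step 4: discover 0; path=5>2>1>0; order=5,2,1,0
step 5: discover 7; path=5>2>1>0>7; order=5,2,1,0,7
step 6: discover 3; path=5>2>1>0>7>3; order=5,2,1,0,7,3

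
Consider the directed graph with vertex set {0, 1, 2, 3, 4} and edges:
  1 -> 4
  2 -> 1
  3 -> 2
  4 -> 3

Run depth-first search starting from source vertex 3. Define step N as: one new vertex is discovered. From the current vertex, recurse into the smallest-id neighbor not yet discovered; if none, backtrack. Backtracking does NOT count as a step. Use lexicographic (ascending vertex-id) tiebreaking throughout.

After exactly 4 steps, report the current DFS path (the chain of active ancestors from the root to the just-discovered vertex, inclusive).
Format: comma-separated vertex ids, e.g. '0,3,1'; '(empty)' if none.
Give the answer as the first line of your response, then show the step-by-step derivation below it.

3,2,1,4

step 1: discover 3; path=3; order=3
step 2: discover 2; path=3>2; order=3,2
step 3: discover 1; path=3>2>1; order=3,2,1
step 4: discover 4; path=3>2>1>4; order=3,2,1,4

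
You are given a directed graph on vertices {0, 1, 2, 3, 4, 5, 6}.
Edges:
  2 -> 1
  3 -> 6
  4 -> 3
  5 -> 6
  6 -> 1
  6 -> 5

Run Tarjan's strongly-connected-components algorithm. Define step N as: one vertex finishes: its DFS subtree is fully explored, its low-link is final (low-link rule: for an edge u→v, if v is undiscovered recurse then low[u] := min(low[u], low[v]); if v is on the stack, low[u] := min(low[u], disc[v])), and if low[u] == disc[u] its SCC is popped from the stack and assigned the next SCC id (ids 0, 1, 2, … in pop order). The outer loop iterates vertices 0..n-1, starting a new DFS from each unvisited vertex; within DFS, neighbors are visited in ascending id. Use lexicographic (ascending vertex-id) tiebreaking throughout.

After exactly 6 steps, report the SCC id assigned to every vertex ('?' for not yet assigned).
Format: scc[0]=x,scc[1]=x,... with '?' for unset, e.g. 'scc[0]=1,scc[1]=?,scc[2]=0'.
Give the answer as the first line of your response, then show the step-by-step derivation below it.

scc[0]=0,scc[1]=1,scc[2]=2,scc[3]=4,scc[4]=?,scc[5]=3,scc[6]=3

step 1: low=(low[0]=0,low[1]=?,low[2]=?,low[3]=?,low[4]=?,low[5]=?,low[6]=?); scc=(scc[0]=0,scc[1]=?,scc[2]=?,scc[3]=?,scc[4]=?,scc[5]=?,scc[6]=?)
step 2: low=(low[0]=0,low[1]=1,low[2]=?,low[3]=?,low[4]=?,low[5]=?,low[6]=?); scc=(scc[0]=0,scc[1]=1,scc[2]=?,scc[3]=?,scc[4]=?,scc[5]=?,scc[6]=?)
step 3: low=(low[0]=0,low[1]=1,low[2]=2,low[3]=?,low[4]=?,low[5]=?,low[6]=?); scc=(scc[0]=0,scc[1]=1,scc[2]=2,scc[3]=?,scc[4]=?,scc[5]=?,scc[6]=?)
step 4: low=(low[0]=0,low[1]=1,low[2]=2,low[3]=3,low[4]=?,low[5]=4,low[6]=4); scc=(scc[0]=0,scc[1]=1,scc[2]=2,scc[3]=?,scc[4]=?,scc[5]=?,scc[6]=?)
step 5: low=(low[0]=0,low[1]=1,low[2]=2,low[3]=3,low[4]=?,low[5]=4,low[6]=4); scc=(scc[0]=0,scc[1]=1,scc[2]=2,scc[3]=?,scc[4]=?,scc[5]=3,scc[6]=3)
step 6: low=(low[0]=0,low[1]=1,low[2]=2,low[3]=3,low[4]=?,low[5]=4,low[6]=4); scc=(scc[0]=0,scc[1]=1,scc[2]=2,scc[3]=4,scc[4]=?,scc[5]=3,scc[6]=3)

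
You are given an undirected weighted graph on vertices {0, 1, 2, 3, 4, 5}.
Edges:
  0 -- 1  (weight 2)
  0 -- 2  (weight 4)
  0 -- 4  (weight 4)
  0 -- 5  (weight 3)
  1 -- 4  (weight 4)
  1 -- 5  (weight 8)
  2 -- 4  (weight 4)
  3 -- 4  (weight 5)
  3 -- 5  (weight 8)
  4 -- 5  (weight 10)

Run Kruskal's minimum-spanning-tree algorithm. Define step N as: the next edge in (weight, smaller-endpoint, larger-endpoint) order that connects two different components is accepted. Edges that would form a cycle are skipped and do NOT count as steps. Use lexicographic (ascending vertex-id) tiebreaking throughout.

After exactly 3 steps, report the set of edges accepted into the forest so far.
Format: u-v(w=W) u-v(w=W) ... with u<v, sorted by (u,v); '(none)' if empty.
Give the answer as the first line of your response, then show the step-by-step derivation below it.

0-1(w=2) 0-2(w=4) 0-5(w=3)

step 1: add edge 0-1 (w=2); MST = {0-1(w=2)}
step 2: add edge 0-5 (w=3); MST = {0-1(w=2) 0-5(w=3)}
step 3: add edge 0-2 (w=4); MST = {0-1(w=2) 0-2(w=4) 0-5(w=3)}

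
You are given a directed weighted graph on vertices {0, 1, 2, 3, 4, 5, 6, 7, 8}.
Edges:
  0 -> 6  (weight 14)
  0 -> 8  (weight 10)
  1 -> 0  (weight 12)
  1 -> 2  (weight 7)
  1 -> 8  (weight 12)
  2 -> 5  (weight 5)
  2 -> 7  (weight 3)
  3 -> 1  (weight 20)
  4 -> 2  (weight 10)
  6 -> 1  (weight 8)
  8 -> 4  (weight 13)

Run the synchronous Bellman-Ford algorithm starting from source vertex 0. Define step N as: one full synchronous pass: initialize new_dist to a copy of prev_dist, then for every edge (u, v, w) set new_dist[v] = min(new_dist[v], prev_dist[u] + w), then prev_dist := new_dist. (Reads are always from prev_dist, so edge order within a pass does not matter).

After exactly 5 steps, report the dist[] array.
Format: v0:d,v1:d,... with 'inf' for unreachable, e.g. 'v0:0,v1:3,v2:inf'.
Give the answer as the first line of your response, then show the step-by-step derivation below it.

v0:0,v1:22,v2:29,v3:inf,v4:23,v5:34,v6:14,v7:32,v8:10

step 1: dist = v0:0,v1:inf,v2:inf,v3:inf,v4:inf,v5:inf,v6:14,v7:inf,v8:10
step 2: dist = v0:0,v1:22,v2:inf,v3:inf,v4:23,v5:inf,v6:14,v7:inf,v8:10
step 3: dist = v0:0,v1:22,v2:29,v3:inf,v4:23,v5:inf,v6:14,v7:inf,v8:10
step 4: dist = v0:0,v1:22,v2:29,v3:inf,v4:23,v5:34,v6:14,v7:32,v8:10
step 5: dist = v0:0,v1:22,v2:29,v3:inf,v4:23,v5:34,v6:14,v7:32,v8:10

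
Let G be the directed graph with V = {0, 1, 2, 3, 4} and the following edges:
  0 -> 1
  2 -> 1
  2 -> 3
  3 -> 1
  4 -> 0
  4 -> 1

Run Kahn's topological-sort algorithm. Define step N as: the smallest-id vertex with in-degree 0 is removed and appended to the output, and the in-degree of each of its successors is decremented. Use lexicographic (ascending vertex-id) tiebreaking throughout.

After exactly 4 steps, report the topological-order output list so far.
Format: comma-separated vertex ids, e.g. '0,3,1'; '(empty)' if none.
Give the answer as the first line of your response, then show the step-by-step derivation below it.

2,3,4,0

step 1: output 2; order=[2]; indeg=(1,3,0,0,0)
step 2: output 3; order=[2,3]; indeg=(1,2,0,0,0)
step 3: output 4; order=[2,3,4]; indeg=(0,1,0,0,0)
step 4: output 0; order=[2,3,4,0]; indeg=(0,0,0,0,0)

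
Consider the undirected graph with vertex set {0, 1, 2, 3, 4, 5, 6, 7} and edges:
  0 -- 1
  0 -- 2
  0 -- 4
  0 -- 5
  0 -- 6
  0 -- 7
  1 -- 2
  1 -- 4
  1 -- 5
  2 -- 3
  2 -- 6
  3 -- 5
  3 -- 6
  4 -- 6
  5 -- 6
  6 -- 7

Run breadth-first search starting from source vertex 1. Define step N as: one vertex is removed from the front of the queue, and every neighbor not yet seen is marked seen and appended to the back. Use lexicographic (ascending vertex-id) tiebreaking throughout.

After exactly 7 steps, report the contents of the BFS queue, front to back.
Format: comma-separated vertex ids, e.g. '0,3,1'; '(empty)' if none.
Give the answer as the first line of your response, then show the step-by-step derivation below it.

3

step 1: dequeue 1; queue=[0,2,4,5]; order=1
step 2: dequeue 0; queue=[2,4,5,6,7]; order=1,0
step 3: dequeue 2; queue=[4,5,6,7,3]; order=1,0,2
step 4: dequeue 4; queue=[5,6,7,3]; order=1,0,2,4
step 5: dequeue 5; queue=[6,7,3]; order=1,0,2,4,5
step 6: dequeue 6; queue=[7,3]; order=1,0,2,4,5,6
step 7: dequeue 7; queue=[3]; order=1,0,2,4,5,6,7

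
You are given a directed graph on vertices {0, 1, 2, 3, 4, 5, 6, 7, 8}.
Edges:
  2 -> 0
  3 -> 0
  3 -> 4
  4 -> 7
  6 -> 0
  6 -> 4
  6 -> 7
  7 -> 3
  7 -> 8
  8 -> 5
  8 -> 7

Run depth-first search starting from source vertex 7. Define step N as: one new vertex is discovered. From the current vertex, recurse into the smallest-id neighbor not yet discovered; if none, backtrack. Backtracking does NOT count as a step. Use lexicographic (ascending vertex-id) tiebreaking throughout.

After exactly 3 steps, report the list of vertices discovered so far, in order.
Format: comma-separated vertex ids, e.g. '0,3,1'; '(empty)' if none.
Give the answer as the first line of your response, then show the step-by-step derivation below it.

7,3,0

step 1: discover 7; path=7; order=7
step 2: discover 3; path=7>3; order=7,3
step 3: discover 0; path=7>3>0; order=7,3,0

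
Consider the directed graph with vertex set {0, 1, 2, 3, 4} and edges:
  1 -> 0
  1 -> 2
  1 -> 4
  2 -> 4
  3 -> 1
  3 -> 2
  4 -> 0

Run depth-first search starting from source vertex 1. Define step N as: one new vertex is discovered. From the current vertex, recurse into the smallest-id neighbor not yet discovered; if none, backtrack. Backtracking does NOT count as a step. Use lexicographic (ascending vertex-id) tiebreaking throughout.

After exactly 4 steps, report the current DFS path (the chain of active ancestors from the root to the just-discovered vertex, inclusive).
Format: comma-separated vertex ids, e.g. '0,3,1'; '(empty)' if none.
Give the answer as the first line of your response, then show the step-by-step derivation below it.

1,2,4

step 1: discover 1; path=1; order=1
step 2: discover 0; path=1>0; order=1,0
step 3: discover 2; path=1>2; order=1,0,2
step 4: discover 4; path=1>2>4; order=1,0,2,4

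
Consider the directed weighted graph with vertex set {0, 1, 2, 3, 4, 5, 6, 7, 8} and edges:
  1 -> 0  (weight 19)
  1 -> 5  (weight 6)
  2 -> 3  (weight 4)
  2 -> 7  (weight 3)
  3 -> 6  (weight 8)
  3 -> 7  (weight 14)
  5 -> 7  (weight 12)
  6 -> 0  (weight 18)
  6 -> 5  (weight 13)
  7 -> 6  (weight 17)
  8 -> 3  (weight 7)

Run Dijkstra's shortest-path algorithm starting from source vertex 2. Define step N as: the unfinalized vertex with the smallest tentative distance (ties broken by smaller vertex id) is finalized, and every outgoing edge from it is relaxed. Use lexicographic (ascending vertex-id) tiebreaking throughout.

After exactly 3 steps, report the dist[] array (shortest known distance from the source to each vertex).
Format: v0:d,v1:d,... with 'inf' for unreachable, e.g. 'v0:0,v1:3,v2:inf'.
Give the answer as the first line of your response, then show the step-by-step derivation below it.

v0:inf,v1:inf,v2:0,v3:4,v4:inf,v5:inf,v6:12,v7:3,v8:inf

step 1: dist = v0:inf,v1:inf,v2:0,v3:4,v4:inf,v5:inf,v6:inf,v7:3,v8:inf
step 2: dist = v0:inf,v1:inf,v2:0,v3:4,v4:inf,v5:inf,v6:20,v7:3,v8:inf
step 3: dist = v0:inf,v1:inf,v2:0,v3:4,v4:inf,v5:inf,v6:12,v7:3,v8:inf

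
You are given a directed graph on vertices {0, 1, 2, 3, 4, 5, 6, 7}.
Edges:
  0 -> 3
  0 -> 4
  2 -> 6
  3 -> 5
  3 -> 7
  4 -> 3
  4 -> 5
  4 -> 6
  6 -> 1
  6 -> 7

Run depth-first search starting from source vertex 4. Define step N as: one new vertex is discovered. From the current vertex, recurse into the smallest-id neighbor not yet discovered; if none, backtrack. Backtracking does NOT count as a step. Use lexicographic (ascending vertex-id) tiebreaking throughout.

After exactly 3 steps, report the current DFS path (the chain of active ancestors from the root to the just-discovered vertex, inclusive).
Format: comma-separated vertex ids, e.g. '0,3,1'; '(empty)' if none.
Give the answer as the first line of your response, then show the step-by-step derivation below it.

4,3,5

step 1: discover 4; path=4; order=4
step 2: discover 3; path=4>3; order=4,3
step 3: discover 5; path=4>3>5; order=4,3,5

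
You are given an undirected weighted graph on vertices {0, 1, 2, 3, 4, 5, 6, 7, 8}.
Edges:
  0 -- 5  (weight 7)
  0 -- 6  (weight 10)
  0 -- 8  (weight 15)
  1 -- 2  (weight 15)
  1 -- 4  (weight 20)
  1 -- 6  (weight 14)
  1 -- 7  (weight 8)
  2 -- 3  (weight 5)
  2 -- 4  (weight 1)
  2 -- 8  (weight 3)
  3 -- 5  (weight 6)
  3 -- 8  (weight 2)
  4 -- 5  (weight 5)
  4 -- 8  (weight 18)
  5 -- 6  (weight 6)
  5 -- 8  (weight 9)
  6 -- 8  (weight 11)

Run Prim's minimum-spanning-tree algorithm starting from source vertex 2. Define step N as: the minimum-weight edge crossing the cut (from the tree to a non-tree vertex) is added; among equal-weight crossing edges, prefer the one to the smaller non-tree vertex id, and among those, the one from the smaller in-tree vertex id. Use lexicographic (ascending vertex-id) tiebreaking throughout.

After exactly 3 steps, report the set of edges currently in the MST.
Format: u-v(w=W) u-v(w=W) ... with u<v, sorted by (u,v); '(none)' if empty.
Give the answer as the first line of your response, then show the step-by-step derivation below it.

2-4(w=1) 2-8(w=3) 3-8(w=2)

step 1: add edge 2-4 (w=1); MST = {2-4(w=1)}
step 2: add edge 2-8 (w=3); MST = {2-4(w=1) 2-8(w=3)}
step 3: add edge 3-8 (w=2); MST = {2-4(w=1) 2-8(w=3) 3-8(w=2)}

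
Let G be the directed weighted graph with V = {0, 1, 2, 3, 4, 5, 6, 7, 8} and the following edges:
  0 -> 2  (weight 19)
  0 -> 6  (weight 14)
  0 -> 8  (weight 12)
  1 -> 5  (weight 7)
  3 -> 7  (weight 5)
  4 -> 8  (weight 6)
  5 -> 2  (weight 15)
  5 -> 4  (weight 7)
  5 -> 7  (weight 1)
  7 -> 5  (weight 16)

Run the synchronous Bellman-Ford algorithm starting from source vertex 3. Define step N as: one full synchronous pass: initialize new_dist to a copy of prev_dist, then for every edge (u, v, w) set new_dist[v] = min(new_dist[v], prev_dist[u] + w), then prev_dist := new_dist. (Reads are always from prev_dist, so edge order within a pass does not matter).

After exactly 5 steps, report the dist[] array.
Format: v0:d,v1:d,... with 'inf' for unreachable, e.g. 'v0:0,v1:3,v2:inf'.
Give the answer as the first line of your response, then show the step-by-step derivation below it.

v0:inf,v1:inf,v2:36,v3:0,v4:28,v5:21,v6:inf,v7:5,v8:34

step 1: dist = v0:inf,v1:inf,v2:inf,v3:0,v4:inf,v5:inf,v6:inf,v7:5,v8:inf
step 2: dist = v0:inf,v1:inf,v2:inf,v3:0,v4:inf,v5:21,v6:inf,v7:5,v8:inf
step 3: dist = v0:inf,v1:inf,v2:36,v3:0,v4:28,v5:21,v6:inf,v7:5,v8:inf
step 4: dist = v0:inf,v1:inf,v2:36,v3:0,v4:28,v5:21,v6:inf,v7:5,v8:34
step 5: dist = v0:inf,v1:inf,v2:36,v3:0,v4:28,v5:21,v6:inf,v7:5,v8:34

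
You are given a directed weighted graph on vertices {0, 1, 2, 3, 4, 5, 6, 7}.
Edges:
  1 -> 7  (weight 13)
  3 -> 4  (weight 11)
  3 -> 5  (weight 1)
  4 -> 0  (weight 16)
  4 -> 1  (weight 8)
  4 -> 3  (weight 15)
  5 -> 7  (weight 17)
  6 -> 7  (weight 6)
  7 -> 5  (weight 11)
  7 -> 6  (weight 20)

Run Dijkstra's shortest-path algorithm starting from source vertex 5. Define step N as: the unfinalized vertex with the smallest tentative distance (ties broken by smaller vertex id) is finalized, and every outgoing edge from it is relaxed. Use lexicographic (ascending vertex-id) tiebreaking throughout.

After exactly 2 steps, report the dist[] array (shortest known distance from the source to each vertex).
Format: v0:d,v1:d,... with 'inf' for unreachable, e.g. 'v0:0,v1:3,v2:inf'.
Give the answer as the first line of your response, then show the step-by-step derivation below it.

v0:inf,v1:inf,v2:inf,v3:inf,v4:inf,v5:0,v6:37,v7:17

step 1: dist = v0:inf,v1:inf,v2:inf,v3:inf,v4:inf,v5:0,v6:inf,v7:17
step 2: dist = v0:inf,v1:inf,v2:inf,v3:inf,v4:inf,v5:0,v6:37,v7:17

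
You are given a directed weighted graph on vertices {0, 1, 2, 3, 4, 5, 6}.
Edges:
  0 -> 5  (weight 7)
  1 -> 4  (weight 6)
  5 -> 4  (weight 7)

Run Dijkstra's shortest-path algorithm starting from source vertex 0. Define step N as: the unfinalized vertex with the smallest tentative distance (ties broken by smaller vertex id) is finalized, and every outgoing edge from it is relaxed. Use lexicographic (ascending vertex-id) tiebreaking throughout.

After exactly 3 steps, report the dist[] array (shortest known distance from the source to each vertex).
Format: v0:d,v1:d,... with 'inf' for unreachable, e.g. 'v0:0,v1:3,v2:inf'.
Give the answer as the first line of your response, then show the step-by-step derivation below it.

v0:0,v1:inf,v2:inf,v3:inf,v4:14,v5:7,v6:inf

step 1: dist = v0:0,v1:inf,v2:inf,v3:inf,v4:inf,v5:7,v6:inf
step 2: dist = v0:0,v1:inf,v2:inf,v3:inf,v4:14,v5:7,v6:inf
step 3: dist = v0:0,v1:inf,v2:inf,v3:inf,v4:14,v5:7,v6:inf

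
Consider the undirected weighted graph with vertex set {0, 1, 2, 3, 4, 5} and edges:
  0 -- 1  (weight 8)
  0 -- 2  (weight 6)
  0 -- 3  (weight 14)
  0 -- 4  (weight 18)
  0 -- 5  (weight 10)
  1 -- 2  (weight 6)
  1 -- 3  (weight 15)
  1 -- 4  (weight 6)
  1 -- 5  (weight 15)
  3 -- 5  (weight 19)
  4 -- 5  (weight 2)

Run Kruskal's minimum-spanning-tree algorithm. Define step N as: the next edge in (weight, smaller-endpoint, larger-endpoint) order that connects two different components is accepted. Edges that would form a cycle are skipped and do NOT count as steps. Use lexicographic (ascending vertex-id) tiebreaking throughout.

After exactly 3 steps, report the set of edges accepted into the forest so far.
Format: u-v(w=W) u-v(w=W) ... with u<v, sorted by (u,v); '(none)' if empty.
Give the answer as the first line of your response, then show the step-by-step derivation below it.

0-2(w=6) 1-2(w=6) 4-5(w=2)

step 1: add edge 4-5 (w=2); MST = {4-5(w=2)}
step 2: add edge 0-2 (w=6); MST = {0-2(w=6) 4-5(w=2)}
step 3: add edge 1-2 (w=6); MST = {0-2(w=6) 1-2(w=6) 4-5(w=2)}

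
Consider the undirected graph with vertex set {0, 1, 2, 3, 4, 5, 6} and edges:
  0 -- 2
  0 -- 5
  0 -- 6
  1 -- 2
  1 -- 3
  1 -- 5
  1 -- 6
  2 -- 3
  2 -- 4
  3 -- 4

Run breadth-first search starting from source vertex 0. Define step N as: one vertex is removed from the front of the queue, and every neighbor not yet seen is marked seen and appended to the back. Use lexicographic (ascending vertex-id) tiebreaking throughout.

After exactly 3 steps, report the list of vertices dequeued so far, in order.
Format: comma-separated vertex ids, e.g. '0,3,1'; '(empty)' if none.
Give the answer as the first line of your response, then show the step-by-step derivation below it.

0,2,5

step 1: dequeue 0; queue=[2,5,6]; order=0
step 2: dequeue 2; queue=[5,6,1,3,4]; order=0,2
step 3: dequeue 5; queue=[6,1,3,4]; order=0,2,5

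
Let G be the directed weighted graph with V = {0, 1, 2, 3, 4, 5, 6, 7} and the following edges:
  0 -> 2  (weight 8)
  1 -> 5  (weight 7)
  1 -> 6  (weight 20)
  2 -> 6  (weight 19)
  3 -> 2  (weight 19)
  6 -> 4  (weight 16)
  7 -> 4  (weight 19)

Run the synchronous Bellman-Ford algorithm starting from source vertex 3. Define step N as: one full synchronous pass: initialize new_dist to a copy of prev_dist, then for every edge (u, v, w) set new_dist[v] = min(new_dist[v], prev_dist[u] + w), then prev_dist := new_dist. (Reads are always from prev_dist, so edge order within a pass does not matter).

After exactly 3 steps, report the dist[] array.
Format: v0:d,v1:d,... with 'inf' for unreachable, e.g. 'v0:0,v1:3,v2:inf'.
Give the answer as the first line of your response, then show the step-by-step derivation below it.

v0:inf,v1:inf,v2:19,v3:0,v4:54,v5:inf,v6:38,v7:inf

step 1: dist = v0:inf,v1:inf,v2:19,v3:0,v4:inf,v5:inf,v6:inf,v7:inf
step 2: dist = v0:inf,v1:inf,v2:19,v3:0,v4:inf,v5:inf,v6:38,v7:inf
step 3: dist = v0:inf,v1:inf,v2:19,v3:0,v4:54,v5:inf,v6:38,v7:inf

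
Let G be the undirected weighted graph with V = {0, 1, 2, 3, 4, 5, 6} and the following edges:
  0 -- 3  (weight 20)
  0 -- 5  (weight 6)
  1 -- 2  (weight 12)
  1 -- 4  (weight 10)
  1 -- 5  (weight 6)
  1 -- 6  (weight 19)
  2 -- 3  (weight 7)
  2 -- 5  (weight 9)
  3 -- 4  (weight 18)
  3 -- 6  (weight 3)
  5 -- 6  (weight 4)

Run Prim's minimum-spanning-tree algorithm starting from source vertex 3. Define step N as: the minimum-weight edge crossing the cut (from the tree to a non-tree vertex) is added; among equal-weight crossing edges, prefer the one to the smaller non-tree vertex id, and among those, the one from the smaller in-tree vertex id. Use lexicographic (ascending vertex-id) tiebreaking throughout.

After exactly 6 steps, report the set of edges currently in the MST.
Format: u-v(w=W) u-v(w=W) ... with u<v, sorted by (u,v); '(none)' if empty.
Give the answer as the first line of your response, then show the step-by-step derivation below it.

0-5(w=6) 1-4(w=10) 1-5(w=6) 2-3(w=7) 3-6(w=3) 5-6(w=4)

step 1: add edge 3-6 (w=3); MST = {3-6(w=3)}
step 2: add edge 5-6 (w=4); MST = {3-6(w=3) 5-6(w=4)}
step 3: add edge 0-5 (w=6); MST = {0-5(w=6) 3-6(w=3) 5-6(w=4)}
step 4: add edge 1-5 (w=6); MST = {0-5(w=6) 1-5(w=6) 3-6(w=3) 5-6(w=4)}
step 5: add edge 2-3 (w=7); MST = {0-5(w=6) 1-5(w=6) 2-3(w=7) 3-6(w=3) 5-6(w=4)}
step 6: add edge 1-4 (w=10); MST = {0-5(w=6) 1-4(w=10) 1-5(w=6) 2-3(w=7) 3-6(w=3) 5-6(w=4)}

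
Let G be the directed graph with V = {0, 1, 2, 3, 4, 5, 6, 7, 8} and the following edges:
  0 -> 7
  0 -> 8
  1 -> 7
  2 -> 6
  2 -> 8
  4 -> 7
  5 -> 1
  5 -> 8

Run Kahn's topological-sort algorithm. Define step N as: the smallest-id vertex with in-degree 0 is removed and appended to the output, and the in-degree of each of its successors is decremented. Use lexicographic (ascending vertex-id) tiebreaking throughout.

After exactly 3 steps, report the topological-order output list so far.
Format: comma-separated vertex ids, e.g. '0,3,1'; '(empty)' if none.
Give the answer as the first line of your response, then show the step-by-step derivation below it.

0,2,3

step 1: output 0; order=[0]; indeg=(0,1,0,0,0,0,1,2,2)
step 2: output 2; order=[0,2]; indeg=(0,1,0,0,0,0,0,2,1)
step 3: output 3; order=[0,2,3]; indeg=(0,1,0,0,0,0,0,2,1)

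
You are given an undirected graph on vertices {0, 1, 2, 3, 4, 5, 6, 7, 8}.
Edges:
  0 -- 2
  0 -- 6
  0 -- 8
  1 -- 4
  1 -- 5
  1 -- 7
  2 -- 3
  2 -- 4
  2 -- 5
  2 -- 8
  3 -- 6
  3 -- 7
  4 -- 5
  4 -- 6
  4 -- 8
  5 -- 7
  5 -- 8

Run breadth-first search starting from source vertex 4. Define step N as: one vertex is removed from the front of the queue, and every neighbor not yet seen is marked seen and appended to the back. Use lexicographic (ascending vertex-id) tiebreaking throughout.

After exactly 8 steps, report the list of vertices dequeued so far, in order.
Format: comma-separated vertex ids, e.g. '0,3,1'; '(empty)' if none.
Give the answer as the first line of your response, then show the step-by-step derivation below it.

4,1,2,5,6,8,7,0

step 1: dequeue 4; queue=[1,2,5,6,8]; order=4
step 2: dequeue 1; queue=[2,5,6,8,7]; order=4,1
step 3: dequeue 2; queue=[5,6,8,7,0,3]; order=4,1,2
step 4: dequeue 5; queue=[6,8,7,0,3]; order=4,1,2,5
step 5: dequeue 6; queue=[8,7,0,3]; order=4,1,2,5,6
step 6: dequeue 8; queue=[7,0,3]; order=4,1,2,5,6,8
step 7: dequeue 7; queue=[0,3]; order=4,1,2,5,6,8,7
step 8: dequeue 0; queue=[3]; order=4,1,2,5,6,8,7,0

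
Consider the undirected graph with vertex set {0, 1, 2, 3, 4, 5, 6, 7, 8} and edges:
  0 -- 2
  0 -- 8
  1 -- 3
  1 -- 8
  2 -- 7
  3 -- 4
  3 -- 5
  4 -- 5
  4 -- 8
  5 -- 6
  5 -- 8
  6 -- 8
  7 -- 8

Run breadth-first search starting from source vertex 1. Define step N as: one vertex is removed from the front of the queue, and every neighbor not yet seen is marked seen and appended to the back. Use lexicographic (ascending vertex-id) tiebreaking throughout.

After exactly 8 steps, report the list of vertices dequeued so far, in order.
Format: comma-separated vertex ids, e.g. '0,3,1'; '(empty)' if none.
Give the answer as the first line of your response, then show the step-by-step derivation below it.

1,3,8,4,5,0,6,7

step 1: dequeue 1; queue=[3,8]; order=1
step 2: dequeue 3; queue=[8,4,5]; order=1,3
step 3: dequeue 8; queue=[4,5,0,6,7]; order=1,3,8
step 4: dequeue 4; queue=[5,0,6,7]; order=1,3,8,4
step 5: dequeue 5; queue=[0,6,7]; order=1,3,8,4,5
step 6: dequeue 0; queue=[6,7,2]; order=1,3,8,4,5,0
step 7: dequeue 6; queue=[7,2]; order=1,3,8,4,5,0,6
step 8: dequeue 7; queue=[2]; order=1,3,8,4,5,0,6,7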